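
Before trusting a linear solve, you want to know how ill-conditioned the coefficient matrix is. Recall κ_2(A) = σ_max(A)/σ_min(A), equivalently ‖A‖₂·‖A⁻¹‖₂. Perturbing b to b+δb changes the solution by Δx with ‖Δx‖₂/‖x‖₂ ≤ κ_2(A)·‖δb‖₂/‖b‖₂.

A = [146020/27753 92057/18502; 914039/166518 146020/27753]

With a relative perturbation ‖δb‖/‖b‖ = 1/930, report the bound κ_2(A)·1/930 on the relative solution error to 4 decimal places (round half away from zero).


AᵀA = [1906127881/32970564 151276720/2747547; 151276720/2747547 192102001/3663396]; tr = 2161145/19602, det = 2401/17424
eigenvalues of AᵀA: λ = (tr ± √(tr²−4·det))/2 = 441/4, 49/39204
κ_2(A) = √(λ_max/λ_min) = √((441/4) / (49/39204)) = 297.0000
κ_2(A)·‖δb‖/‖b‖ = 0.3194

0.3194


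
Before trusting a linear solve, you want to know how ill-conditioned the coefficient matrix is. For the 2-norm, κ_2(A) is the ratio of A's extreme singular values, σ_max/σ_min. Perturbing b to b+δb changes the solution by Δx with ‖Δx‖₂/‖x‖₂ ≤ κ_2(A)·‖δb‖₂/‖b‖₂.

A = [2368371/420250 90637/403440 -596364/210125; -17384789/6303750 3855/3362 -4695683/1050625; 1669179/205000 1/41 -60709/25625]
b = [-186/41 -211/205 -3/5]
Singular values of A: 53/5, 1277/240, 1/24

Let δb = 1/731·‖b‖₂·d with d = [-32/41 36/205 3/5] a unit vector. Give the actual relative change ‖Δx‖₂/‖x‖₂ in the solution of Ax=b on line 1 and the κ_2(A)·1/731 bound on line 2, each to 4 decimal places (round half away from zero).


0.0021
0.3480

σ_max = 53/5, σ_min = 1/24
κ_2(A) = (53/5) / (1/24) = 254.4000
perturbation bound = 254.4000·1/731 = 0.3480
solve Ax = b  →  x = [4.2563 70.1614 15.6040]
‖b‖₂ = 4.6904 and ‖x‖₂ = 72.0015
Δx = A⁻¹·δb where δb = 1/731·4.6904·d; ‖Δx‖ = 0.1540
relative error = 0.0021
tightness: 0.0021 against a bound of 0.3480 (unrounded ratio ≈ 0.0061)


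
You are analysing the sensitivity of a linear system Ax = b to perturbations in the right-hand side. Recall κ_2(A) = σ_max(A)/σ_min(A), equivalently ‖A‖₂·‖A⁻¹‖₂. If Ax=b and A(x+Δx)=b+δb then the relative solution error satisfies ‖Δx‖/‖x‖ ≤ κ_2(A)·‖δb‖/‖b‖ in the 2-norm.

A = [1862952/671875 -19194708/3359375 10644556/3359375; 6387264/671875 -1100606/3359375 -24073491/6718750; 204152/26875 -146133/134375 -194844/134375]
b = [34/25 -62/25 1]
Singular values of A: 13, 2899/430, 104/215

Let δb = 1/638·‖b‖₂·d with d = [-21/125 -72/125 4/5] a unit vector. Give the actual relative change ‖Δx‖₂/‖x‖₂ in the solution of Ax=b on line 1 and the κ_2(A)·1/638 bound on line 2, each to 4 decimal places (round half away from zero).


0.0023
0.0421

largest singular value 13, smallest 104/215
κ = σ_max/σ_min = 13/(104/215) = 26.8750
perturbation bound = 26.8750·1/638 = 0.0421
solve Ax = b  →  x = [1.0838 2.1571 3.3706]
2-norm of b is 3.0000; of x, 4.1460
Δx = A⁻¹·δb where δb = 1/638·3.0000·d; ‖Δx‖ = 0.0097
dividing the unrounded norms, ‖Δx‖/‖x‖ = 0.0023
realised/bound (from unrounded values) ≈ 0.0557


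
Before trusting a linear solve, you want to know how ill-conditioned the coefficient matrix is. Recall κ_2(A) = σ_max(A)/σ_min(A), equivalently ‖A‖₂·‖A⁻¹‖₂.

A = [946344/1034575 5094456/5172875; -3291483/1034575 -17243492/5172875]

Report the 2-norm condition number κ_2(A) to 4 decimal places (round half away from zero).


273.9840

form AᵀA = [18767083689/1712552689 98524429836/8562763445; 98524429836/8562763445 517266397264/42813817225] with trace 1172941129/50908225 and determinant 14400/2036329
solving λ² − 1172941129/50908225·λ + 14400/2036329 = 0 gives λ = 576/25, 625/2036329
so κ_2 = √((576/25) / (625/2036329)) = 273.9840


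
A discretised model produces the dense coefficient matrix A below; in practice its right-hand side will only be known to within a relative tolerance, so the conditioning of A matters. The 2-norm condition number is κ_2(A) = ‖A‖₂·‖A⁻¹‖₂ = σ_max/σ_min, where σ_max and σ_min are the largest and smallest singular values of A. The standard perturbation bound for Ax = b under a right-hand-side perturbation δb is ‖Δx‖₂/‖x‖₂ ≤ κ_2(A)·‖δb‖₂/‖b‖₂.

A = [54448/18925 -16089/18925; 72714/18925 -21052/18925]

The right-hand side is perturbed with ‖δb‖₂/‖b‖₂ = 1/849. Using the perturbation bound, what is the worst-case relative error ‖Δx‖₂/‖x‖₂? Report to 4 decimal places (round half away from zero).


AᵀA = [66015284/2865245 -19254312/2865245; -19254312/2865245 5616341/2865245]; tr = 14326325/573049, det = 2500/573049
eigenvalues of AᵀA: λ = (tr ± √(tr²−4·det))/2 = 25, 100/573049
κ_2(A) = √(λ_max/λ_min) = √(25 / (100/573049)) = 378.5000
perturbation bound = 378.5000·1/849 = 0.4458

0.4458


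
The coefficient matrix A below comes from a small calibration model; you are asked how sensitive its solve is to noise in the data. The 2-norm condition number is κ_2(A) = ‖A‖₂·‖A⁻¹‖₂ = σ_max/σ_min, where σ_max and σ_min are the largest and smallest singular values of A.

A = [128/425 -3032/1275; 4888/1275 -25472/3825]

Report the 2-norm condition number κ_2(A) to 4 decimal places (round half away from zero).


9.0000

form AᵀA = [38464/2601 -204800/7803; -204800/7803 1170496/23409] with trace 5248/81 and determinant 4096/81
solving λ² − 5248/81·λ + 4096/81 = 0 gives λ = 64, 64/81
κ = σ_max/σ_min = 8/(8/9) = 9.0000


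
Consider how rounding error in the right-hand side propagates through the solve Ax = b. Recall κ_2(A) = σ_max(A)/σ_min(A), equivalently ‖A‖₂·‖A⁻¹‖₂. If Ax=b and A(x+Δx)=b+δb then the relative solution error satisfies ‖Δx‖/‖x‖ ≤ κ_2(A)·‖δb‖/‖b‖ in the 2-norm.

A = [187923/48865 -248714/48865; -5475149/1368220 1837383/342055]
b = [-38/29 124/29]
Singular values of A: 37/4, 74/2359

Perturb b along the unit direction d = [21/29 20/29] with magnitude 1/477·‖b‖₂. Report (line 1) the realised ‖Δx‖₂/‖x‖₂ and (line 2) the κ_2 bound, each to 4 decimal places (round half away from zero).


0.0047
0.6182

σ_max = 37/4, σ_min = 74/2359
condition number: (37/4) ÷ (74/2359) = 294.8750
bound on ‖Δx‖/‖x‖: κ·ε = 294.8750·1/477 = 0.6182
solve Ax = b  →  x = [50.7459 38.6000]
‖b‖₂ = 4.4721 and ‖x‖₂ = 63.7582
δb = ε·‖b‖·d = [0.0068 0.0065]; solving A·Δx = δb gives ‖Δx‖ = 0.2989
realised ‖Δx‖/‖x‖ = 0.0047
realised/bound (from unrounded values) ≈ 0.0076


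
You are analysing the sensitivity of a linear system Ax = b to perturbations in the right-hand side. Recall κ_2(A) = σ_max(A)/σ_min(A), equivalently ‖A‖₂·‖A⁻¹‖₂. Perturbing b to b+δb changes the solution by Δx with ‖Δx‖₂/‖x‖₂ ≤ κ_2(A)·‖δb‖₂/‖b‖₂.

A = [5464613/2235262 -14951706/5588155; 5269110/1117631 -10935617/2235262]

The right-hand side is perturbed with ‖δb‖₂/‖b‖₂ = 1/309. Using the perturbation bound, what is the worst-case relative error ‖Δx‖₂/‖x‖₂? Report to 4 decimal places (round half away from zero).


AᵀA = [487598878921/17288568196 -639809915976/21610710245; -639809915976/21610710245 13439124666121/432214204900]; tr = 15237275053/256964450, det = 35153041/82228624
eigenvalues of AᵀA: λ = (tr ± √(tr²−4·det))/2 = 5929/100, 148225/20557156
so κ_2 = √((5929/100) / (148225/20557156)) = 90.6800
bound on ‖Δx‖/‖x‖: κ·ε = 90.6800·1/309 = 0.2935

0.2935


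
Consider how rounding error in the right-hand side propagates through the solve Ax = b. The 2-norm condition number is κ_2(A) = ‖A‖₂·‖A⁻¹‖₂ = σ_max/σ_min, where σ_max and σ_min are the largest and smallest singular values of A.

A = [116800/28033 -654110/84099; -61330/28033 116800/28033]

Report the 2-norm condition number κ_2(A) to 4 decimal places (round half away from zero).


291.0000

AᵀA = [60220100/2719201 -338720000/8157603; -338720000/8157603 1905328900/24472809]; tr = 8468200/84681, det = 10000/84681
solving λ² − 8468200/84681·λ + 10000/84681 = 0 gives λ = 100, 100/84681
κ = σ_max/σ_min = 10/(10/291) = 291.0000


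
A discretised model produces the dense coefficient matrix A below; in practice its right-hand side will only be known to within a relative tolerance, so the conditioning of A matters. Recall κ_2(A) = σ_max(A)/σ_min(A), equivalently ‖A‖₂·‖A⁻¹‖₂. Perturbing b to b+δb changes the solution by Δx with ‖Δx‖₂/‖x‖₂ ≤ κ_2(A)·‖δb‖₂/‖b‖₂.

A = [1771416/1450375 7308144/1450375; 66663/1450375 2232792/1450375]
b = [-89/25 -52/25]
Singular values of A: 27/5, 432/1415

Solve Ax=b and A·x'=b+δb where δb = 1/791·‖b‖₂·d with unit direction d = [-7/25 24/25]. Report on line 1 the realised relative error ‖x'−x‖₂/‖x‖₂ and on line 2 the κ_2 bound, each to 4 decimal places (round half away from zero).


0.0051
0.0224

from the listed singular values, σ₁ = 27/5, σ_n = 432/1415
κ = σ_max/σ_min = (27/5)/(432/1415) = 17.6875
κ_2(A)·‖δb‖/‖b‖ = 0.0224
solve Ax = b  →  x = [3.0330 -1.4417]
‖b‖₂ = 4.1231 and ‖x‖₂ = 3.3582
δb = ε·‖b‖·d = [-0.0015 0.0050]; solving A·Δx = δb gives ‖Δx‖ = 0.0171
relative error = 0.0051
tightness: 0.0051 against a bound of 0.0224 (unrounded ratio ≈ 0.2274)


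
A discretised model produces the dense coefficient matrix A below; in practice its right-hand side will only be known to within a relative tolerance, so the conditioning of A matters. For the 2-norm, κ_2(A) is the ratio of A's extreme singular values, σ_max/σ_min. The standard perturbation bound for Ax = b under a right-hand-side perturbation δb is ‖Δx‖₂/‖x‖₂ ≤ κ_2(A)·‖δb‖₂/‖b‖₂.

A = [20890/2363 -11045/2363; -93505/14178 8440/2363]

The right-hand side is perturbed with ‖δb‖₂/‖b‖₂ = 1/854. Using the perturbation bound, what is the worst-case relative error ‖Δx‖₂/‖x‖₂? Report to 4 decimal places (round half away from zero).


0.2441

AᵀA = [24453300625/201015684 -1086781250/16751307; -1086781250/16751307 193225625/5583769]; tr = 108683125/695556, det = 390625/695556
solving λ² − 108683125/695556·λ + 390625/695556 = 0 gives λ = 625/4, 625/173889
κ_2(A) = √(λ_max/λ_min) = √((625/4) / (625/173889)) = 208.5000
worst-case relative error ≤ 208.5000 × 1/854 = 0.2441


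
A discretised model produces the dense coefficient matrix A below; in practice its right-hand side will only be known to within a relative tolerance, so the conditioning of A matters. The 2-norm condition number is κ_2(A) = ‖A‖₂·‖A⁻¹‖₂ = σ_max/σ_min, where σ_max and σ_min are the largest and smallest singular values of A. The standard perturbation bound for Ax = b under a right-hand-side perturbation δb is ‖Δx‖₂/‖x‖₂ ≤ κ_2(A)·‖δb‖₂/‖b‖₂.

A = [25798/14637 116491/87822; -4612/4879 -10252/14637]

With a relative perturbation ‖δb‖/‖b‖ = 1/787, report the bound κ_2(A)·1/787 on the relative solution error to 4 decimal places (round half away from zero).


form AᵀA = [2965300/741321 6671825/2223963; 6671825/2223963 60048025/26687556] with trace 166798825/26687556 and determinant 2500/6671889
λ_max, λ_min = (166798825/26687556 ± √27820780519140625/712225645253136)/2 = 25/4, 400/6671889
so κ_2 = √((25/4) / (400/6671889)) = 322.8750
worst-case relative error ≤ 322.8750 × 1/787 = 0.4103

0.4103


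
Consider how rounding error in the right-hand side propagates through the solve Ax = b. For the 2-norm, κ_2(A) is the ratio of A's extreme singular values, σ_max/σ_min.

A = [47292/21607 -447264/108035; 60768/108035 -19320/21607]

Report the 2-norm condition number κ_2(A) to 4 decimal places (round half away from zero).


M = AᵀA = [35458704/6943225 -13281408/1388645; -13281408/1388645 124554816/6943225]. tr(M)=110736/4805, det(M)=82944/600625
char-poly roots: 576/25 and 144/24025
so κ_2 = √((576/25) / (144/24025)) = 62.0000

62.0000


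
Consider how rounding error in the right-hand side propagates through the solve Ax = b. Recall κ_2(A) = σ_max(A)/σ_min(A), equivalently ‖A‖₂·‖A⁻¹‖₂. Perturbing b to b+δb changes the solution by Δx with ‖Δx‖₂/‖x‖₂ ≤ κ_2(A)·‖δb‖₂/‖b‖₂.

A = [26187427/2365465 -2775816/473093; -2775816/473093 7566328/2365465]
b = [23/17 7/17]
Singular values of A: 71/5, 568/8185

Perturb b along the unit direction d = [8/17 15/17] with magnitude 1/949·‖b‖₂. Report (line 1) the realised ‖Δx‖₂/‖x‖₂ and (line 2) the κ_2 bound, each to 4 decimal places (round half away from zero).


0.0015
0.2156

from the listed singular values, σ₁ = 71/5, σ_n = 568/8185
κ_2(A) = (71/5) / (568/8185) = 204.6250
κ_2(A)·‖δb‖/‖b‖ = 0.2156
solve Ax = b  →  x = [6.8434 12.6818]
2-norm of b is 1.4142; of x, 14.4104
with δb = [0.0007 0.0013], A·Δx = δb → ‖Δx‖ = 0.0215
dividing the unrounded norms, ‖Δx‖/‖x‖ = 0.0015
realised/bound (from unrounded values) ≈ 0.0069


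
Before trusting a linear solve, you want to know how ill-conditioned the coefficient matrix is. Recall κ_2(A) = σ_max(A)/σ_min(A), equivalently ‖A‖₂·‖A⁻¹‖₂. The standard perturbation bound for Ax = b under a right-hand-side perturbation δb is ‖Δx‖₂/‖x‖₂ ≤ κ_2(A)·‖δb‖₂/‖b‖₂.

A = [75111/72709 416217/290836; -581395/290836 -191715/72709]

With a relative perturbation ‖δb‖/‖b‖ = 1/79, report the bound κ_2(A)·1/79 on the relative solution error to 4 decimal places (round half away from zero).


form AᵀA = [1481961049/292683664 123464202/18292729; 123464202/18292729 2634293601/292683664] with trace 2058127325/146341832 and determinant 87890625/4682938624
char-poly roots: 225/16 and 390625/292683664
κ = σ_max/σ_min = (15/4)/(625/17108) = 102.6480
κ_2(A)·‖δb‖/‖b‖ = 1.2993

1.2993


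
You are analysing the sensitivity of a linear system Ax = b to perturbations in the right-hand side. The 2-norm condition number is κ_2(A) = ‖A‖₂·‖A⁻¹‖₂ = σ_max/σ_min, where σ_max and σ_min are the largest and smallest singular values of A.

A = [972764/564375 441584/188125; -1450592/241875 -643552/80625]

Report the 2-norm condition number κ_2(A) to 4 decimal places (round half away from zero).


form AᵀA = [178596909712/4586675625 79374481472/1528891875; 79374481472/1528891875 35278028032/509630625] with trace 3968793296/36693405 and determinant 467943424/4586675625
solving λ² − 3968793296/36693405·λ + 467943424/4586675625 = 0 gives λ = 2704/25, 173056/183467025
so κ_2 = √((2704/25) / (173056/183467025)) = 338.6250

338.6250


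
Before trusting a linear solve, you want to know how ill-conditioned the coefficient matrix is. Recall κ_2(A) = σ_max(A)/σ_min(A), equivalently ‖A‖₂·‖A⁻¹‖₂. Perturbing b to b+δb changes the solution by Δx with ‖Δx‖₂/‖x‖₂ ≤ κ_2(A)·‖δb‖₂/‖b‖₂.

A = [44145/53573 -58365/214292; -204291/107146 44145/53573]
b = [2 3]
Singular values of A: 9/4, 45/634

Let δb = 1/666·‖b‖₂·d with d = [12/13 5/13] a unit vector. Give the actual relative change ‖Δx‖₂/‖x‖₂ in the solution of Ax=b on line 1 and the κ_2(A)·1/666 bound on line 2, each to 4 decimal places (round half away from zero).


0.0018
0.0476

largest singular value 9/4, smallest 45/634
κ = σ_max/σ_min = (9/4)/(45/634) = 31.7000
worst-case relative error ≤ 31.7000 × 1/666 = 0.0476
solve Ax = b  →  x = [15.4359 39.3573]
2-norm of b is 3.6056; of x, 42.2760
δb = ε·‖b‖·d = [0.0050 0.0021]; solving A·Δx = δb gives ‖Δx‖ = 0.0763
relative error = 0.0018
tightness: 0.0018 against a bound of 0.0476 (unrounded ratio ≈ 0.0379)


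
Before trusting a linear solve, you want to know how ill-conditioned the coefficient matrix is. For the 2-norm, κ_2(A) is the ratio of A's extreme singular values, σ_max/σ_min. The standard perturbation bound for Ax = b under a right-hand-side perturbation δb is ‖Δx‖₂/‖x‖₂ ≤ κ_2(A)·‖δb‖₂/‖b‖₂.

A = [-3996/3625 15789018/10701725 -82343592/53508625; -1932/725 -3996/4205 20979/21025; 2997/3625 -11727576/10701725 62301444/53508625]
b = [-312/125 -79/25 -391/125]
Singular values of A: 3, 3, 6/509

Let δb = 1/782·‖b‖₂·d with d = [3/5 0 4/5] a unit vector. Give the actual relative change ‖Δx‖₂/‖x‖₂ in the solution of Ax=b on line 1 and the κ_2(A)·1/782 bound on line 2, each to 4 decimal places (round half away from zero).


σ_max = 3, σ_min = 6/509
κ_2(A) = 3 / (6/509) = 254.5000
bound on ‖Δx‖/‖x‖: κ·ε = 254.5000·1/782 = 0.3254
solve Ax = b  →  x = [0.9540 -245.4150 -234.3476]
2-norm of b is 5.0990; of x, 339.3350
Δx = A⁻¹·δb where δb = 1/782·5.0990·d; ‖Δx‖ = 0.5532
realised ‖Δx‖/‖x‖ = 0.0016
realised/bound (from unrounded values) ≈ 0.0050

0.0016
0.3254


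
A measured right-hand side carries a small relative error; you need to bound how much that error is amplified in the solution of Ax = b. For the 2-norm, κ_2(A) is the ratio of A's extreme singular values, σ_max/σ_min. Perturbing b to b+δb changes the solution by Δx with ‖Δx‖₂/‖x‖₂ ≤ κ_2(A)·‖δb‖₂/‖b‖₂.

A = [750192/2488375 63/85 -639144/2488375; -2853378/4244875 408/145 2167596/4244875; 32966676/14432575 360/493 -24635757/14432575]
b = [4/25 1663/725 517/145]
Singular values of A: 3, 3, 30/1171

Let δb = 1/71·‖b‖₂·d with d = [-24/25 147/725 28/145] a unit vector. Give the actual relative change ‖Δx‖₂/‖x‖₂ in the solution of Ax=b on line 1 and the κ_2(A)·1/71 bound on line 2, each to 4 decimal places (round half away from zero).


0.0597
1.6493

largest singular value 3, smallest 30/1171
κ = σ_max/σ_min = 3/(30/1171) = 117.1000
κ_2(A)·‖δb‖/‖b‖ = 1.6493
solve Ax = b  →  x = [24.1573 1.0196 30.6737]
‖b‖₂ = 4.2426 and ‖x‖₂ = 39.0575
re-solving with b+δb shifts x by Δx of norm 2.3325
relative error = 0.0597
so the bound overstates the realised error by a factor of ≈ 27.6178 (computed from the unrounded values)


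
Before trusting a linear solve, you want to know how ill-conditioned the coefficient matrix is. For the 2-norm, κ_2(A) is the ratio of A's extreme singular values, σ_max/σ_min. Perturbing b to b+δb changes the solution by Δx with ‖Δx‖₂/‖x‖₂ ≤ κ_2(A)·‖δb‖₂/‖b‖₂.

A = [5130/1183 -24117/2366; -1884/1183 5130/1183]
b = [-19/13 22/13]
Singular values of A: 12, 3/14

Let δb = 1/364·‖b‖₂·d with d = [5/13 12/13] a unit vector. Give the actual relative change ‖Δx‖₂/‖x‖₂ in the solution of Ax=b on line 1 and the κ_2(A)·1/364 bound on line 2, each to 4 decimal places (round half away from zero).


0.0061
0.1538

σ_max = 12, σ_min = 3/14
condition number: 12 ÷ (3/14) = 56.0000
perturbation bound = 56.0000·1/364 = 0.1538
solve Ax = b  →  x = [4.2436 1.9487]
‖b‖ = 2.2361, ‖x‖ = 4.6696
re-solving with b+δb shifts x by Δx of norm 0.0287
dividing the unrounded norms, ‖Δx‖/‖x‖ = 0.0061
realised/bound (from unrounded values) ≈ 0.0399


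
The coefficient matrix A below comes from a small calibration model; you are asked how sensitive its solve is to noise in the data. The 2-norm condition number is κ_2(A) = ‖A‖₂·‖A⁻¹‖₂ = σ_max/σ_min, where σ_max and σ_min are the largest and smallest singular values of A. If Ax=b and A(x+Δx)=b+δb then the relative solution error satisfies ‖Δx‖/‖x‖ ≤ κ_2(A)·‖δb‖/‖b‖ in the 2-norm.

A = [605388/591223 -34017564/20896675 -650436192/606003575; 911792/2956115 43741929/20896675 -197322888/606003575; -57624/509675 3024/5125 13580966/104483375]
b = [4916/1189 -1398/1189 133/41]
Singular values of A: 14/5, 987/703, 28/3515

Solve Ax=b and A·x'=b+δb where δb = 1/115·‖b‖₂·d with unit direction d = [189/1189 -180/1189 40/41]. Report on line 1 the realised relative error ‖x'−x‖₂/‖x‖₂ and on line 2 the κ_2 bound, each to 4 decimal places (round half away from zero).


0.0117
3.0565

from the listed singular values, σ₁ = 14/5, σ_n = 28/3515
κ = σ_max/σ_min = (14/5)/(28/3515) = 351.5000
worst-case relative error ≤ 351.5000 × 1/115 = 3.0565
solve Ax = b  →  x = [364.7707 -0.6297 345.0979]
‖b‖₂ = 5.3852 and ‖x‖₂ = 502.1460
re-solving with b+δb shifts x by Δx of norm 5.8785
relative error = 0.0117
tightness: 0.0117 against a bound of 3.0565 (unrounded ratio ≈ 0.0038)


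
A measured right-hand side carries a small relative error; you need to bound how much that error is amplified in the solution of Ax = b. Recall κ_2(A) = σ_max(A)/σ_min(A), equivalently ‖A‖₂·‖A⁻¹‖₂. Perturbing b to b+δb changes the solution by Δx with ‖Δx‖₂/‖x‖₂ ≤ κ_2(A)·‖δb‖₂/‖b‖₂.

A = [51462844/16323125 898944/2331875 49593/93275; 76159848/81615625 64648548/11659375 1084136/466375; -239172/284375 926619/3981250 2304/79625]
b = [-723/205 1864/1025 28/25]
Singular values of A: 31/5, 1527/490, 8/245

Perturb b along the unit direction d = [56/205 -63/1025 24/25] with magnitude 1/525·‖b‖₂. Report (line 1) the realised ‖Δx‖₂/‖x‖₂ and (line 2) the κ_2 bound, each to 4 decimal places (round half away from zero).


from the listed singular values, σ₁ = 31/5, σ_n = 8/245
κ_2(A) = (31/5) / (8/245) = 189.8750
bound on ‖Δx‖/‖x‖: κ·ε = 189.8750·1/525 = 0.3617
solve Ax = b  →  x = [-1.1905 0.5023 0.0620]
‖b‖₂ = 4.1231 and ‖x‖₂ = 1.2937
re-solving with b+δb shifts x by Δx of norm 0.2405
dividing the unrounded norms, ‖Δx‖/‖x‖ = 0.1859
realised/bound (from unrounded values) ≈ 0.5141

0.1859
0.3617


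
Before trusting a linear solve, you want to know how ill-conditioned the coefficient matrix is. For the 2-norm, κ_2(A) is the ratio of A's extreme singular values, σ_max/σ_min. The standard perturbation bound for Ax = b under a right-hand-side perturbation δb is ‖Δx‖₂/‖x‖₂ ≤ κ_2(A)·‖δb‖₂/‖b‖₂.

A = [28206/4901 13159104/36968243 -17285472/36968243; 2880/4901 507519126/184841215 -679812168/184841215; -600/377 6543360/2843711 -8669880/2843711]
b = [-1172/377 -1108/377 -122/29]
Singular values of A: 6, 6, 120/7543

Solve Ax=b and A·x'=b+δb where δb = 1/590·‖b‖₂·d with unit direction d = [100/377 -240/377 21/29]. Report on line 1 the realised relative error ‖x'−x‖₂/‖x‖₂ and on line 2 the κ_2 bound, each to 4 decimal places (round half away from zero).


0.0051
0.6392

from the listed singular values, σ₁ = 6, σ_n = 120/7543
condition number: 6 ÷ (120/7543) = 377.1500
perturbation bound = 377.1500·1/590 = 0.6392
solve Ax = b  →  x = [-0.3590 -101.0964 -74.7326]
2-norm of b is 6.0000; of x, 125.7202
re-solving with b+δb shifts x by Δx of norm 0.6392
dividing the unrounded norms, ‖Δx‖/‖x‖ = 0.0051
tightness: 0.0051 against a bound of 0.6392 (unrounded ratio ≈ 0.0080)


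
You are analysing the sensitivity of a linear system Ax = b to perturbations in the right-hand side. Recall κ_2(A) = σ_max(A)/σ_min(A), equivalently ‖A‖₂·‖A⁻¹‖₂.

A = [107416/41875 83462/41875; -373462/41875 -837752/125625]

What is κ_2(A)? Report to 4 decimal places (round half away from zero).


form AᵀA = [9664772/112225 21744896/336675; 21744896/336675 9785876/202005] with trace 135912328/1010025 and determinant 11316496/25250625
solving λ² − 135912328/1010025·λ + 11316496/25250625 = 0 gives λ = 3364/25, 3364/1010025
so κ_2 = √((3364/25) / (3364/1010025)) = 201.0000

201.0000


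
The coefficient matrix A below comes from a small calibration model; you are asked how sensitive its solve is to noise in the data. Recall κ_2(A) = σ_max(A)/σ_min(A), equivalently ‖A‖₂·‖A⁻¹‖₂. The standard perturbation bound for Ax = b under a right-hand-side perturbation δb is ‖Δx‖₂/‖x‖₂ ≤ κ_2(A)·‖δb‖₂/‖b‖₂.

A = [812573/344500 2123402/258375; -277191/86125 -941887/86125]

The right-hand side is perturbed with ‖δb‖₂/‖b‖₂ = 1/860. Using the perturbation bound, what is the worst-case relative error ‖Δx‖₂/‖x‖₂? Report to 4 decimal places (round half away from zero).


form AᵀA = [75585299521/4747210000 97168206527/1780203750; 97168206527/1780203750 499727845621/2670305625] with trace 13881461161/68359824 and determinant 3258025/7595536
λ_max, λ_min = (13881461161/68359824 ± √192686946115790314321/4673065537310976)/2 = 3249/16, 9025/4272489
σ_max=√(3249/16)=(57/4), σ_min=√(9025/4272489)=(95/2067) → κ = 310.0500
perturbation bound = 310.0500·1/860 = 0.3605

0.3605


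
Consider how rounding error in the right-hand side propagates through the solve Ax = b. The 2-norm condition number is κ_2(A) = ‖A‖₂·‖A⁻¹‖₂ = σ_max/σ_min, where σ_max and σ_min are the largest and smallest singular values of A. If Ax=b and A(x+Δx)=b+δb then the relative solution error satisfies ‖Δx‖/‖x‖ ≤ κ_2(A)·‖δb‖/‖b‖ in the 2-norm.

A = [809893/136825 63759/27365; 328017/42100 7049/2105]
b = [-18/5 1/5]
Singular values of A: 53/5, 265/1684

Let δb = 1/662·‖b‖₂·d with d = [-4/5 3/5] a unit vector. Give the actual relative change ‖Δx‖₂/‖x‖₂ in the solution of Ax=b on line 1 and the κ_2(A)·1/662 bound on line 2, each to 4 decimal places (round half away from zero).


σ_max = 53/5, σ_min = 265/1684
κ_2(A) = (53/5) / (265/1684) = 67.3600
perturbation bound = 67.3600·1/662 = 0.1018
solve Ax = b  →  x = [-7.5065 17.5251]
2-norm of b is 3.6056; of x, 19.0651
δb = ε·‖b‖·d = [-0.0044 0.0033]; solving A·Δx = δb gives ‖Δx‖ = 0.0346
dividing the unrounded norms, ‖Δx‖/‖x‖ = 0.0018
so the bound overstates the realised error by a factor of ≈ 56.0497 (computed from the unrounded values)

0.0018
0.1018


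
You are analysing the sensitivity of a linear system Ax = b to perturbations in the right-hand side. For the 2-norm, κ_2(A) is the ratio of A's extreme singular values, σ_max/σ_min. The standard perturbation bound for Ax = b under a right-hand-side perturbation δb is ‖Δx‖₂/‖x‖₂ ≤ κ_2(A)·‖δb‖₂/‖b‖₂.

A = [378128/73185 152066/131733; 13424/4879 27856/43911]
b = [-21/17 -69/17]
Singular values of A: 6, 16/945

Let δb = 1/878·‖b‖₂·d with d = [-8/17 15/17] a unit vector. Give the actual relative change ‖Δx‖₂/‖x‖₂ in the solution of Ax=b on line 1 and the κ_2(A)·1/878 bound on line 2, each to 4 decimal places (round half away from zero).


σ_max = 6, σ_min = 16/945
condition number: 6 ÷ (16/945) = 354.3750
perturbation bound = 354.3750·1/878 = 0.4036
solve Ax = b  →  x = [38.4070 -172.9756]
2-norm of b is 4.2426; of x, 177.1882
re-solving with b+δb shifts x by Δx of norm 0.2854
dividing the unrounded norms, ‖Δx‖/‖x‖ = 0.0016
realised/bound (from unrounded values) ≈ 0.0040

0.0016
0.4036


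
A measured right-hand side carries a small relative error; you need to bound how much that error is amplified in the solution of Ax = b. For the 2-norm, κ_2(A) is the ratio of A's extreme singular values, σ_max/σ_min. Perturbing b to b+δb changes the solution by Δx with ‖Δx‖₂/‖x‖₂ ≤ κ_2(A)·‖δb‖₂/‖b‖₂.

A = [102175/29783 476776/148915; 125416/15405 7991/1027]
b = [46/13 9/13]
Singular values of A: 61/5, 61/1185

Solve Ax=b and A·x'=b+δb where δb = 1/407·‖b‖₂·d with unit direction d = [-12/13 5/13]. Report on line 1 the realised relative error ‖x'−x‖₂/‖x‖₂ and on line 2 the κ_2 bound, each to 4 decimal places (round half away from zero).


0.0030
0.5823

from the listed singular values, σ₁ = 61/5, σ_n = 61/1185
κ = σ_max/σ_min = (61/5)/(61/1185) = 237.0000
perturbation bound = 237.0000·1/407 = 0.5823
solve Ax = b  →  x = [40.3109 -42.0888]
‖b‖₂ = 3.6056 and ‖x‖₂ = 58.2789
with δb = [-0.0082 0.0034], A·Δx = δb → ‖Δx‖ = 0.1721
dividing the unrounded norms, ‖Δx‖/‖x‖ = 0.0030
realised/bound (from unrounded values) ≈ 0.0051


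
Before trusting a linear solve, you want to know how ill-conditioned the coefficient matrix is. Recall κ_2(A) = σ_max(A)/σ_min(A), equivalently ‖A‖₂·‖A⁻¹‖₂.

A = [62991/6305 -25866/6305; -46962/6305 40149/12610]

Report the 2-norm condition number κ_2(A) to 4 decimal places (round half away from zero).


145.5000

M = AᵀA = [246931821/1590121 -102882555/1590121; -102882555/1590121 171525681/6360484]. tr(M)=6859485/37636, det(M)=59049/37636
solving λ² − 6859485/37636·λ + 59049/37636 = 0 gives λ = 729/4, 81/9409
κ_2(A) = √(λ_max/λ_min) = √((729/4) / (81/9409)) = 145.5000


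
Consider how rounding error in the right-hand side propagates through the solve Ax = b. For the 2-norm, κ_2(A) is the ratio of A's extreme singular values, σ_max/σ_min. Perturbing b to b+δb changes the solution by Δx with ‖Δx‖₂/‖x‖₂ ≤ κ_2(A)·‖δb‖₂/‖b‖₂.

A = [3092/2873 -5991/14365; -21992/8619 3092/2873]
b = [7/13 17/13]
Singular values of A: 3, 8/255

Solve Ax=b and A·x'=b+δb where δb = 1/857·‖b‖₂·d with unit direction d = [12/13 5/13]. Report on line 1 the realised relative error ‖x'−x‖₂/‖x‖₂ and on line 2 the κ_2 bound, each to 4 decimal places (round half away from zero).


from the listed singular values, σ₁ = 3, σ_n = 8/255
κ = σ_max/σ_min = 3/(8/255) = 95.6250
worst-case relative error ≤ 95.6250 × 1/857 = 0.1116
solve Ax = b  →  x = [11.9519 29.5513]
‖b‖ = 1.4142, ‖x‖ = 31.8767
δb = ε·‖b‖·d = [0.0015 0.0006]; solving A·Δx = δb gives ‖Δx‖ = 0.0526
dividing the unrounded norms, ‖Δx‖/‖x‖ = 0.0017
so the bound overstates the realised error by a factor of ≈ 67.6208 (computed from the unrounded values)

0.0017
0.1116


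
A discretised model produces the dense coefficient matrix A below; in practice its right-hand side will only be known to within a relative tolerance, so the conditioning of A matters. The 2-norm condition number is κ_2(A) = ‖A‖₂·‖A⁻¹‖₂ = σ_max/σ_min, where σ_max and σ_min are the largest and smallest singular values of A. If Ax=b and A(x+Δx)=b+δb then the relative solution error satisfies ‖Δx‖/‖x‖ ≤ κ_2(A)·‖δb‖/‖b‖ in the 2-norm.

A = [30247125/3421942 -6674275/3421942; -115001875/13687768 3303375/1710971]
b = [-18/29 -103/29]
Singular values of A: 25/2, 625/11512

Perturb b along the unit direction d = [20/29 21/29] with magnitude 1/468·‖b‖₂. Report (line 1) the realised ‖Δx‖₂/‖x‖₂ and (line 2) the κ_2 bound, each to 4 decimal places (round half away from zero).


0.0026
0.4920

from the listed singular values, σ₁ = 25/2, σ_n = 625/11512
κ_2(A) = (25/2) / (625/11512) = 230.2400
perturbation bound = 230.2400·1/468 = 0.4920
solve Ax = b  →  x = [-11.9736 -53.9450]
‖b‖₂ = 3.6056 and ‖x‖₂ = 55.2578
with δb = [0.0053 0.0056], A·Δx = δb → ‖Δx‖ = 0.1419
relative error = 0.0026
realised/bound (from unrounded values) ≈ 0.0052


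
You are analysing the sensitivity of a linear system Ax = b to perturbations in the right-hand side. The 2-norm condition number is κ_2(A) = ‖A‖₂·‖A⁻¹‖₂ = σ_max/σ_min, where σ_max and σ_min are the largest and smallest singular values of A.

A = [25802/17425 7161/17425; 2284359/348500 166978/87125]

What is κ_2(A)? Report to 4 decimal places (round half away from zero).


form AᵀA = [3262696801/72250000 118951371/9031250; 118951371/9031250 17348989/4515625] with trace 5664449/115600 and determinant 2401/115600
char-poly roots: 49 and 49/115600
κ_2(A) = √(λ_max/λ_min) = √(49 / (49/115600)) = 340.0000

340.0000


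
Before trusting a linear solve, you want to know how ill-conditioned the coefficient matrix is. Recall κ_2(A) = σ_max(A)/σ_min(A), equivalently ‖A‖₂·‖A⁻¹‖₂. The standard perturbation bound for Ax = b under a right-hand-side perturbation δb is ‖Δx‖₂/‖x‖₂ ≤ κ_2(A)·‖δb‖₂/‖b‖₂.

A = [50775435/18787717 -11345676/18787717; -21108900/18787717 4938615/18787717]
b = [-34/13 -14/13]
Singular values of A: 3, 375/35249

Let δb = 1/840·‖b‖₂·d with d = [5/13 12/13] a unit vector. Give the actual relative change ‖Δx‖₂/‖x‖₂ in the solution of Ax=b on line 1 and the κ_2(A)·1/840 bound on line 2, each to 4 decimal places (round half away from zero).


largest singular value 3, smallest 375/35249
condition number: 3 ÷ (375/35249) = 281.9920
worst-case relative error ≤ 281.9920 × 1/840 = 0.3357
solve Ax = b  →  x = [-41.9175 -183.2631]
‖b‖ = 2.8284, ‖x‖ = 187.9958
Δx = A⁻¹·δb where δb = 1/840·2.8284·d; ‖Δx‖ = 0.3165
dividing the unrounded norms, ‖Δx‖/‖x‖ = 0.0017
so the bound overstates the realised error by a factor of ≈ 199.3997 (computed from the unrounded values)

0.0017
0.3357


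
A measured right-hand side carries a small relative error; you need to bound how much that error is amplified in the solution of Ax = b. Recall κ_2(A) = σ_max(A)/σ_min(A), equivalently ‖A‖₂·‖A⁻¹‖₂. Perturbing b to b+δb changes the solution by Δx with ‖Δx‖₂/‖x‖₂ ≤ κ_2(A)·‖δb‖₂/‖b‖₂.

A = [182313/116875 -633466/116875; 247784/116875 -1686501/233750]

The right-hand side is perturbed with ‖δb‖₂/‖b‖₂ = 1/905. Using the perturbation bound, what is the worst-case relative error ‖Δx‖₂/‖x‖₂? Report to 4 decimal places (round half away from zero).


0.4133

AᵀA = [30283181/4371125 -103818582/4371125; -103818582/4371125 1423808741/17484500]; tr = 308988293/3496900, det = 4879681/87422500
λ_max, λ_min = (308988293/3496900 ± √152753656016025/19565295376)/2 = 2209/25, 2209/3496900
σ_max=√(2209/25)=(47/5), σ_min=√(2209/3496900)=(47/1870) → κ = 374.0000
perturbation bound = 374.0000·1/905 = 0.4133


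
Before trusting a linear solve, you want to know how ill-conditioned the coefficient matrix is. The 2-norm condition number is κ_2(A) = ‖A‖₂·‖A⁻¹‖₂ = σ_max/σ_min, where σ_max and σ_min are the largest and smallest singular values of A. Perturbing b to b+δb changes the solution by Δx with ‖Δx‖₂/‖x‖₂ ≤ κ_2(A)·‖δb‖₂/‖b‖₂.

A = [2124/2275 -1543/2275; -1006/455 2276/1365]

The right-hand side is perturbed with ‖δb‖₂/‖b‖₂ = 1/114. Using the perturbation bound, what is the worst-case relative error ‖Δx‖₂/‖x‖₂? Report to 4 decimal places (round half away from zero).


1.3816

AᵀA = [176404/30625 -396884/91875; -396884/91875 893089/275625]; tr = 99229/11025, det = 4/1225
char-poly roots: 9 and 4/11025
σ_max=√9=3, σ_min=√(4/11025)=(2/105) → κ = 157.5000
perturbation bound = 157.5000·1/114 = 1.3816


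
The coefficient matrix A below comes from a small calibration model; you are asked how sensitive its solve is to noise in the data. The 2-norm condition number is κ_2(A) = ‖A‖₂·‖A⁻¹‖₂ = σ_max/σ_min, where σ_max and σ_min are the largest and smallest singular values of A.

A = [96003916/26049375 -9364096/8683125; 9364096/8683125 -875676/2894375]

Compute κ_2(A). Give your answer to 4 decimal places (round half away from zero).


333.4320

form AᵀA = [16009485651856/1085711900625 -1556462580736/361903966875; -1556462580736/361903966875 151340112016/120634655625] with trace 27794474656/1737139041 and determinant 4000000/1737139041
solving λ² − 27794474656/1737139041·λ + 4000000/1737139041 = 0 gives λ = 16, 250000/1737139041
σ_max=√16=4, σ_min=√(250000/1737139041)=(500/41679) → κ = 333.4320


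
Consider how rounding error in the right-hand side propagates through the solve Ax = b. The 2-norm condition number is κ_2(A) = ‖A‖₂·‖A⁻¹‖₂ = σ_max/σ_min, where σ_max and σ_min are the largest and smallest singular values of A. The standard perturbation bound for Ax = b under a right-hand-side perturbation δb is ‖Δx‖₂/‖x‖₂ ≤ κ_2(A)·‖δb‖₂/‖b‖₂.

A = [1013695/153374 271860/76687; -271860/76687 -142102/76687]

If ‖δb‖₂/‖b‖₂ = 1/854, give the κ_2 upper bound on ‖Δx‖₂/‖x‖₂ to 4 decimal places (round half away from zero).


0.2641

form AᵀA = [4578577825/81396484 610461630/20349121; 610461630/20349121 325608436/20349121] with trace 5881011569/81396484 and determinant 2088025/20349121
eigenvalues of AᵀA: λ = (tr ± √(tr²−4·det))/2 = 289/4, 28900/20349121
κ_2(A) = √(λ_max/λ_min) = √((289/4) / (28900/20349121)) = 225.5500
perturbation bound = 225.5500·1/854 = 0.2641


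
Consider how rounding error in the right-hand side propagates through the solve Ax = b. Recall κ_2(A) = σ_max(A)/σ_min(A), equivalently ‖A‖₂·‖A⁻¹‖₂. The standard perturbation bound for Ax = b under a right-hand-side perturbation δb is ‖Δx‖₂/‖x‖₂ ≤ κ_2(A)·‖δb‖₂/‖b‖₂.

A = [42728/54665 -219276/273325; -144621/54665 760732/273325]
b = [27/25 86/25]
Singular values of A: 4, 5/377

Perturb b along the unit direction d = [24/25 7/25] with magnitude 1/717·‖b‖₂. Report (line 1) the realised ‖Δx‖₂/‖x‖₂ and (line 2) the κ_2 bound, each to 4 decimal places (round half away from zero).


from the listed singular values, σ₁ = 4, σ_n = 5/377
κ_2(A) = 4 / (5/377) = 301.6000
κ_2(A)·‖δb‖/‖b‖ = 0.4206
solve Ax = b  →  x = [108.6828 104.5431]
2-norm of b is 3.6056; of x, 150.8019
with δb = [0.0048 0.0014], A·Δx = δb → ‖Δx‖ = 0.3792
realised ‖Δx‖/‖x‖ = 0.0025
so the bound overstates the realised error by a factor of ≈ 167.2996 (computed from the unrounded values)

0.0025
0.4206


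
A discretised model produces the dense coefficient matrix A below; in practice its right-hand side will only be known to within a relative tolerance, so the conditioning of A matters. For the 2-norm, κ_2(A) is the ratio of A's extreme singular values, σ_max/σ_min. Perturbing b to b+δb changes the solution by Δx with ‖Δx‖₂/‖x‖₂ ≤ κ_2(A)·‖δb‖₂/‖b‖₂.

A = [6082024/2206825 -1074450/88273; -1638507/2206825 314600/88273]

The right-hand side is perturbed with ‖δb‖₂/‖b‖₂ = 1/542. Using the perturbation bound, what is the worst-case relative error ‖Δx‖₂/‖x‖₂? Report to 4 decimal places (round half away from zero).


0.3972

AᵀA = [63481153801/7792122529 -282012199560/7792122529; -282012199560/7792122529 1253415962500/7792122529]; tr = 783401021/4635409, det = 2856100/4635409
eigenvalues of AᵀA: λ = (tr ± √(tr²−4·det))/2 = 169, 16900/4635409
σ_max=√169=13, σ_min=√(16900/4635409)=(130/2153) → κ = 215.3000
κ_2(A)·‖δb‖/‖b‖ = 0.3972


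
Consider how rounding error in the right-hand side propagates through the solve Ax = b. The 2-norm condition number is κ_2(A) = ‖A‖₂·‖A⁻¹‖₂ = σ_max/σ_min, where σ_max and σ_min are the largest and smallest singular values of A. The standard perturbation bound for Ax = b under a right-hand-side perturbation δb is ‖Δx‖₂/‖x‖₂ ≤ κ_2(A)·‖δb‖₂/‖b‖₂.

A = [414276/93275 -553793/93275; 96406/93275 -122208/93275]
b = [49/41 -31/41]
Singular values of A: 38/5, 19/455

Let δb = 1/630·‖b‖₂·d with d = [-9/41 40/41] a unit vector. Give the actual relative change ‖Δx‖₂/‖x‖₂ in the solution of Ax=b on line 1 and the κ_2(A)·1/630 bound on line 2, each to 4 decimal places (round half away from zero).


σ_max = 38/5, σ_min = 19/455
κ = σ_max/σ_min = (38/5)/(19/455) = 182.0000
bound on ‖Δx‖/‖x‖: κ·ε = 182.0000·1/630 = 0.2889
solve Ax = b  →  x = [-19.0789 -14.4737]
‖b‖ = 1.4142, ‖x‖ = 23.9477
Δx = A⁻¹·δb where δb = 1/630·1.4142·d; ‖Δx‖ = 0.0538
relative error = 0.0022
realised/bound (from unrounded values) ≈ 0.0078

0.0022
0.2889


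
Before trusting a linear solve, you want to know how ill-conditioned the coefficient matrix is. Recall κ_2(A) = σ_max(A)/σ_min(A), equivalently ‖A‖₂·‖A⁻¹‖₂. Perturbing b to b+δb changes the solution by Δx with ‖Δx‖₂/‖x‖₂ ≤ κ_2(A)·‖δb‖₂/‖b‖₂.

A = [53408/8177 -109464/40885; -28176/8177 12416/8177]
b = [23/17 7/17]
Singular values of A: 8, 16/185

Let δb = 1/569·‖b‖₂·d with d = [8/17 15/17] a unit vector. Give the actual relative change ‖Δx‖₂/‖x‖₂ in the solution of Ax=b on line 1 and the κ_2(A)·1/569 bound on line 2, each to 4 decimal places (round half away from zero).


from the listed singular values, σ₁ = 8, σ_n = 16/185
κ = σ_max/σ_min = 8/(16/185) = 92.5000
bound on ‖Δx‖/‖x‖: κ·ε = 92.5000·1/569 = 0.1626
solve Ax = b  →  x = [4.5625 10.6250]
2-norm of b is 1.4142; of x, 11.5632
re-solving with b+δb shifts x by Δx of norm 0.0287
dividing the unrounded norms, ‖Δx‖/‖x‖ = 0.0025
so the bound overstates the realised error by a factor of ≈ 65.4112 (computed from the unrounded values)

0.0025
0.1626
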